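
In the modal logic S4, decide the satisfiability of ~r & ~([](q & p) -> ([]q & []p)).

Unsatisfiable (every branch closes)

1. ~r & ~([](q & p) -> ([]q & []p)), w0
2. ~r, w0
3. ~([](q & p) -> ([]q & []p)), w0
4. [](q & p), w0
5. ~([]q & []p), w0
6. q & p, w0
7. q, w0
8. p, w0
9. ~[]p, w0
10. ~p, w1
11. q & p, w1
12. q, w1
13. p, w1
Accessibility: w0Rw0, w0Rw1, w1Rw1
Branch closes: p and ~p both at w1.
(One branch shown.) All branches close.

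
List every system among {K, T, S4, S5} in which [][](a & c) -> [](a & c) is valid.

K-tableau for the negation ~([][](a & c) -> [](a & c)):
1. ~([][](a & c) -> [](a & c)), 0
2. [][](a & c), 0   [~->-rule on 1]
3. ~[](a & c), 0   [~->-rule on 1]
4. ~(a & c), 1   [~[]-rule on 3: fresh world 1, 0R1]
5. [](a & c), 1   [[]-rule on 2 via 0R1]
6. ~c, 1   [~&-rule on 4 (branches; this branch)]
Accessibility: 0R1
Complete open branch: countermodel on a K-frame, so not valid in K.
T-tableau for the negation ~([][](a & c) -> [](a & c)):
1. ~([][](a & c) -> [](a & c)), 0
2. [][](a & c), 0   [~->-rule on 1]
3. ~[](a & c), 0   [~->-rule on 1]
4. [](a & c), 0   [[]-rule on 2 via 0R0]
5. a & c, 0   [[]-rule on 4 via 0R0]
6. a, 0   [&-rule on 5]
7. c, 0   [&-rule on 5]
8. ~(a & c), 1   [~[]-rule on 3: fresh world 1, 0R1]
9. [](a & c), 1   [[]-rule on 2 via 0R1]
10. a & c, 1   [[]-rule on 4 via 0R1]
11. a, 1   [&-rule on 10]
12. c, 1   [&-rule on 10]
13. ~c, 1   [~&-rule on 8 (branches; this branch)]
Accessibility: 0R0, 0R1, 1R1
Branch closes: c and ~c both at 1.
Every branch closes (one shown): valid in T, hence also in S4, S5 (every theorem of T is a theorem of S4 and S5).

T, S4, S5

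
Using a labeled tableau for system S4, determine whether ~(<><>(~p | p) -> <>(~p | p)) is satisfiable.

Unsatisfiable (every branch closes)

1. ~(<><>(~p | p) -> <>(~p | p)), w0
2. <><>(~p | p), w0
3. ~<>(~p | p), w0
4. ~(~p | p), w0
5. p, w0
6. ~p, w0
Accessibility: w0Rw0
Branch closes: p and ~p both at w0.
All branches of the tableau close; one closing branch shown above.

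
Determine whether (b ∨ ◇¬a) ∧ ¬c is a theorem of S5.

Tableau for the negation ¬((b ∨ ◇¬a) ∧ ¬c):
1. ¬((b ∨ ◇¬a) ∧ ¬c), u
2. c, u
Accessibility: uRu
The negation has an open branch (countermodel exists).

Not valid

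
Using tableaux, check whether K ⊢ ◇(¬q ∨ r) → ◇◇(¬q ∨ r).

Tableau for the negation ¬(◇(¬q ∨ r) → ◇◇(¬q ∨ r)):
1. ¬(◇(¬q ∨ r) → ◇◇(¬q ∨ r)), u
2. ◇(¬q ∨ r), u   [¬→-rule on 1]
3. ¬◇◇(¬q ∨ r), u   [¬→-rule on 1]
4. ¬q ∨ r, v   [◇-rule on 2: fresh world v, uRv]
5. ¬◇(¬q ∨ r), v   [¬◇-rule on 3 via uRv]
6. r, v   [∨-rule on 4 (branches; this branch)]
Accessibility: uRv
The negation has an open branch (countermodel exists).

No, not valid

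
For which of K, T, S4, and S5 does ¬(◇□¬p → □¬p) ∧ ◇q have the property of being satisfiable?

S5-tableau for the formula:
1. ¬(◇□¬p → □¬p) ∧ ◇q, w0
2. ¬(◇□¬p → □¬p), w0
3. ◇q, w0
4. ◇□¬p, w0
5. ¬□¬p, w0
6. q, w1
7. □¬p, w2
8. ¬p, w0
9. ¬p, w1
10. ¬p, w2
11. p, w3
12. ¬p, w3
Accessibility: w0Rw0, w0Rw1, w0Rw2, w0Rw3, w1Rw0, w1Rw1, w1Rw2, w1Rw3, w2Rw0, w2Rw1, w2Rw2, w2Rw3, w3Rw0, w3Rw1, w3Rw2, w3Rw3
Branch closes: p and ¬p both at w3.
Every branch closes (one shown): unsatisfiable in S5.
S4-tableau for the formula:
1. ¬(◇□¬p → □¬p) ∧ ◇q, w0
2. ¬(◇□¬p → □¬p), w0
3. ◇q, w0
4. ◇□¬p, w0
5. ¬□¬p, w0
6. q, w1
7. □¬p, w2
8. ¬p, w2
9. p, w3
Accessibility: w0Rw0, w0Rw1, w0Rw2, w0Rw3, w1Rw1, w2Rw2, w3Rw3
Complete open branch: satisfiable in S4, hence also in K, T (this S4-model is also a K-model and a T-model).

K, T, S4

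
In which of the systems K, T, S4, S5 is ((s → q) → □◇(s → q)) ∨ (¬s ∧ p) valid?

S4-tableau for the negation ¬(((s → q) → □◇(s → q)) ∨ (¬s ∧ p)):
1. ¬(((s → q) → □◇(s → q)) ∨ (¬s ∧ p)), w0
2. ¬((s → q) → □◇(s → q)), w0
3. ¬(¬s ∧ p), w0
4. s → q, w0
5. ¬□◇(s → q), w0
6. ¬p, w0
7. q, w0
8. ¬◇(s → q), w1
9. ¬(s → q), w1
10. s, w1
11. ¬q, w1
Accessibility: w0Rw0, w0Rw1, w1Rw1
Complete open branch: countermodel on an S4-frame, so not valid in S4, nor in K, T (the same frame is also a K-frame and a T-frame).
S5-tableau for the negation ¬(((s → q) → □◇(s → q)) ∨ (¬s ∧ p)):
1. ¬(((s → q) → □◇(s → q)) ∨ (¬s ∧ p)), w0
2. ¬((s → q) → □◇(s → q)), w0
3. ¬(¬s ∧ p), w0
4. s → q, w0
5. ¬□◇(s → q), w0
6. ¬p, w0
7. q, w0
8. ¬◇(s → q), w1
9. ¬(s → q), w0
10. s, w0
11. ¬q, w0
Accessibility: w0Rw0, w0Rw1, w1Rw0, w1Rw1
Branch closes: q and ¬q both at w0.
Every branch closes (one shown): valid in S5.

S5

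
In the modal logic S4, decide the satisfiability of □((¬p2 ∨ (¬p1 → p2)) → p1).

Satisfiable

1. □((¬p2 ∨ (¬p1 → p2)) → p1), u
2. (¬p2 ∨ (¬p1 → p2)) → p1, u
3. p1, u
Accessibility: uRu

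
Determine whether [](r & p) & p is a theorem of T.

Not valid

Tableau for the negation ~([](r & p) & p):
1. ~([](r & p) & p), u
2. ~p, u   [~&-rule on 1 (branches; this branch)]
Accessibility: uRu
The negation has an open branch (countermodel exists).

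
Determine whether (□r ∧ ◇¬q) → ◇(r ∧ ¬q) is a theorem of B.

Valid in B

Tableau for the negation ¬((□r ∧ ◇¬q) → ◇(r ∧ ¬q)):
1. ¬((□r ∧ ◇¬q) → ◇(r ∧ ¬q)), u
2. □r ∧ ◇¬q, u
3. ¬◇(r ∧ ¬q), u
4. □r, u
5. ◇¬q, u
6. ¬(r ∧ ¬q), u
7. r, u
8. q, u
9. ¬q, v
10. ¬(r ∧ ¬q), v
11. r, v
12. q, v
Accessibility: uRu, uRv, vRu, vRv
Branch closes: q and ¬q both at v.
Every branch of the negation's tableau closes; the branch above is one of them.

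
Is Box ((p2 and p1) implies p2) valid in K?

Yes, valid

Tableau for the negation not Box ((p2 and p1) implies p2):
1. not Box ((p2 and p1) implies p2), u
2. not ((p2 and p1) implies p2), v
3. p2 and p1, v
4. not p2, v
5. p2, v
6. p1, v
Accessibility: uRv
Branch closes: p2 and not p2 both at v.
All branches of the negation close; one closing branch shown above.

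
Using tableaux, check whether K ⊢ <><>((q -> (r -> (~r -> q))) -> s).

Not valid

Tableau for the negation ~<><>((q -> (r -> (~r -> q))) -> s):
1. ~<><>((q -> (r -> (~r -> q))) -> s), u
The negation has an open branch (countermodel exists).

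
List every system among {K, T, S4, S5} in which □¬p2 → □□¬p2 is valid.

S4-tableau for the negation ¬(□¬p2 → □□¬p2):
1. ¬(□¬p2 → □□¬p2), w0
2. □¬p2, w0   [¬→-rule on 1]
3. ¬□□¬p2, w0   [¬→-rule on 1]
4. ¬p2, w0   [□-rule on 2 via w0Rw0]
5. ¬□¬p2, w1   [¬□-rule on 3: fresh world w1, w0Rw1]
6. ¬p2, w1   [□-rule on 2 via w0Rw1]
7. p2, w2   [¬□-rule on 5: fresh world w2, w1Rw2]
8. ¬p2, w2   [□-rule on 2 via w0Rw2]
Accessibility: w0Rw0, w0Rw1, w0Rw2, w1Rw1, w1Rw2, w2Rw2
Branch closes: p2 and ¬p2 both at w2.
Every branch closes (one shown): valid in S4, hence also in S5 (every theorem of S4 is a theorem of S5).
T-tableau for the negation ¬(□¬p2 → □□¬p2):
1. ¬(□¬p2 → □□¬p2), w0
2. □¬p2, w0   [¬→-rule on 1]
3. ¬□□¬p2, w0   [¬→-rule on 1]
4. ¬p2, w0   [□-rule on 2 via w0Rw0]
5. ¬□¬p2, w1   [¬□-rule on 3: fresh world w1, w0Rw1]
6. ¬p2, w1   [□-rule on 2 via w0Rw1]
7. p2, w2   [¬□-rule on 5: fresh world w2, w1Rw2]
Accessibility: w0Rw0, w0Rw1, w1Rw1, w1Rw2, w2Rw2
Complete open branch: countermodel on a T-frame, so not valid in T, nor in K (the same frame is also a K-frame).

S4, S5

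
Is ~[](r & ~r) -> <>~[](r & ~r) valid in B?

Valid

Tableau for the negation ~(~[](r & ~r) -> <>~[](r & ~r)):
1. ~(~[](r & ~r) -> <>~[](r & ~r)), w0
2. ~[](r & ~r), w0   [~->-rule on 1]
3. ~<>~[](r & ~r), w0   [~->-rule on 1]
4. [](r & ~r), w0   [~<>-rule on 3 via w0Rw0]
5. r & ~r, w0   [[]-rule on 4 via w0Rw0]
6. r, w0   [&-rule on 5]
7. ~r, w0   [&-rule on 5]
Accessibility: w0Rw0
Branch closes: r and ~r both at w0.
Every branch of the negation's tableau closes; the branch above is one of them.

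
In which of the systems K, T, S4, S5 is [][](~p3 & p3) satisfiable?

K

T-tableau for the formula:
1. [][](~p3 & p3), w0
2. [](~p3 & p3), w0   [[]-rule on 1 via w0Rw0]
3. ~p3 & p3, w0   [[]-rule on 2 via w0Rw0]
4. ~p3, w0   [&-rule on 3]
5. p3, w0   [&-rule on 3]
Accessibility: w0Rw0
Branch closes: p3 and ~p3 both at w0.
Every branch closes (one shown): unsatisfiable in T, hence also in S4, S5 (every S4/S5-frame is a T-frame).
K-tableau for the formula:
1. [][](~p3 & p3), w0
Complete open branch: satisfiable in K.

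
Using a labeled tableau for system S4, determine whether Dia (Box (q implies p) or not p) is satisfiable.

Yes, satisfiable

1. Dia (Box (q implies p) or not p), u
2. Box (q implies p) or not p, v
3. not p, v
Accessibility: uRu, uRv, vRv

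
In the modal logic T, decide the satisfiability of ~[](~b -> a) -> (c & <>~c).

Satisfiable (open branch found)

1. ~[](~b -> a) -> (c & <>~c), w0
2. c & <>~c, w0
3. c, w0
4. <>~c, w0
5. ~c, w1
Accessibility: w0Rw0, w0Rw1, w1Rw1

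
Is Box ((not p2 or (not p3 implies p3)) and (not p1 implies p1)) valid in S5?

Invalid (countermodel exists)

Tableau for the negation not Box ((not p2 or (not p3 implies p3)) and (not p1 implies p1)):
1. not Box ((not p2 or (not p3 implies p3)) and (not p1 implies p1)), u
2. not ((not p2 or (not p3 implies p3)) and (not p1 implies p1)), v
3. not (not p1 implies p1), v
4. not p1, v
Accessibility: uRu, uRv, vRu, vRv
The negation has an open branch (countermodel exists).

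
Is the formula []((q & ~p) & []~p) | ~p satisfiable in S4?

1. []((q & ~p) & []~p) | ~p, w0
2. ~p, w0
Accessibility: w0Rw0

Satisfiable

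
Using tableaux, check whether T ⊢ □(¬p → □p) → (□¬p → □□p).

Tableau for the negation ¬(□(¬p → □p) → (□¬p → □□p)):
1. ¬(□(¬p → □p) → (□¬p → □□p)), 0
2. □(¬p → □p), 0
3. ¬(□¬p → □□p), 0
4. □¬p, 0
5. ¬□□p, 0
6. ¬p → □p, 0
7. ¬p, 0
8. □p, 0
9. p, 0
Accessibility: 0R0
Branch closes: p and ¬p both at 0.
All branches of the negation close; one closing branch shown above.

Valid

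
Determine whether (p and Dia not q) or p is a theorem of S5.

Tableau for the negation not ((p and Dia not q) or p):
1. not ((p and Dia not q) or p), w0
2. not (p and Dia not q), w0
3. not p, w0
4. not Dia not q, w0
5. q, w0
Accessibility: w0Rw0
The negation has an open branch (countermodel exists).

Invalid (countermodel exists)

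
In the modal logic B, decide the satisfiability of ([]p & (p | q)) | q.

Yes, satisfiable

1. ([]p & (p | q)) | q, u
2. q, u
Accessibility: uRu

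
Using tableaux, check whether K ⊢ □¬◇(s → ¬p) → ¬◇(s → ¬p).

No, not valid

Tableau for the negation ¬(□¬◇(s → ¬p) → ¬◇(s → ¬p)):
1. ¬(□¬◇(s → ¬p) → ¬◇(s → ¬p)), u
2. □¬◇(s → ¬p), u
3. ◇(s → ¬p), u
4. s → ¬p, v
5. ¬◇(s → ¬p), v
6. ¬p, v
Accessibility: uRv
The negation has an open branch (countermodel exists).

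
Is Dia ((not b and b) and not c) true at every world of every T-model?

Invalid (countermodel exists)

Tableau for the negation not Dia ((not b and b) and not c):
1. not Dia ((not b and b) and not c), w0
2. not ((not b and b) and not c), w0   [neg-Dia-rule on 1 via w0Rw0]
3. c, w0   [neg-and-rule on 2 (branches; this branch)]
Accessibility: w0Rw0
The negation has an open branch (countermodel exists).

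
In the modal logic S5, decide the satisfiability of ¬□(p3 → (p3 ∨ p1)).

1. ¬□(p3 → (p3 ∨ p1)), 0
2. ¬(p3 → (p3 ∨ p1)), 1
3. p3, 1
4. ¬(p3 ∨ p1), 1
5. ¬p3, 1
6. ¬p1, 1
Accessibility: 0R0, 0R1, 1R0, 1R1
Branch closes: p3 and ¬p3 both at 1.
(One branch shown.) All branches close.

No, unsatisfiable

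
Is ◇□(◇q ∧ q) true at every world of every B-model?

Invalid (countermodel exists)

Tableau for the negation ¬◇□(◇q ∧ q):
1. ¬◇□(◇q ∧ q), w0
2. ¬□(◇q ∧ q), w0
3. ¬(◇q ∧ q), w1
4. ¬□(◇q ∧ q), w1
5. ¬q, w1
6. ¬(◇q ∧ q), w2
7. ¬q, w2
Accessibility: w0Rw0, w0Rw1, w1Rw0, w1Rw1, w1Rw2, w2Rw1, w2Rw2
The negation has an open branch (countermodel exists).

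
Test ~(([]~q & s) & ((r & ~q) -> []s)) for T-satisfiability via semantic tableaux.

1. ~(([]~q & s) & ((r & ~q) -> []s)), w0
2. ~((r & ~q) -> []s), w0
3. r & ~q, w0
4. ~[]s, w0
5. r, w0
6. ~q, w0
7. ~s, w1
Accessibility: w0Rw0, w0Rw1, w1Rw1

Yes, satisfiable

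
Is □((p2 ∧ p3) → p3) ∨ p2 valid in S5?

Tableau for the negation ¬(□((p2 ∧ p3) → p3) ∨ p2):
1. ¬(□((p2 ∧ p3) → p3) ∨ p2), w0
2. ¬□((p2 ∧ p3) → p3), w0
3. ¬p2, w0
4. ¬((p2 ∧ p3) → p3), w1
5. p2 ∧ p3, w1
6. ¬p3, w1
7. p2, w1
8. p3, w1
Accessibility: w0Rw0, w0Rw1, w1Rw0, w1Rw1
Branch closes: p3 and ¬p3 both at w1.
All branches of the negation close; one closing branch shown above.

Valid in S5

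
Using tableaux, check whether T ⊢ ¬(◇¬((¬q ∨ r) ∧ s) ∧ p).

No, not valid

Tableau for the negation ◇¬((¬q ∨ r) ∧ s) ∧ p:
1. ◇¬((¬q ∨ r) ∧ s) ∧ p, 0
2. ◇¬((¬q ∨ r) ∧ s), 0   [∧-rule on 1]
3. p, 0   [∧-rule on 1]
4. ¬((¬q ∨ r) ∧ s), 1   [◇-rule on 2: fresh world 1, 0R1]
5. ¬s, 1   [¬∧-rule on 4 (branches; this branch)]
Accessibility: 0R0, 0R1, 1R1
The negation has an open branch (countermodel exists).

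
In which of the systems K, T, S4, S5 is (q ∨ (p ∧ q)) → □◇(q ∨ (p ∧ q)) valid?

S5

S4-tableau for the negation ¬((q ∨ (p ∧ q)) → □◇(q ∨ (p ∧ q))):
1. ¬((q ∨ (p ∧ q)) → □◇(q ∨ (p ∧ q))), 0
2. q ∨ (p ∧ q), 0   [¬→-rule on 1]
3. ¬□◇(q ∨ (p ∧ q)), 0   [¬→-rule on 1]
4. p ∧ q, 0   [∨-rule on 2 (branches; this branch)]
5. p, 0   [∧-rule on 4]
6. q, 0   [∧-rule on 4]
7. ¬◇(q ∨ (p ∧ q)), 1   [¬□-rule on 3: fresh world 1, 0R1]
8. ¬(q ∨ (p ∧ q)), 1   [¬◇-rule on 7 via 1R1]
9. ¬q, 1   [¬∨-rule on 8]
10. ¬(p ∧ q), 1   [¬∨-rule on 8]
Accessibility: 0R0, 0R1, 1R1
Complete open branch: countermodel on an S4-frame, so not valid in S4, nor in K, T (the same frame is also a K-frame and a T-frame).
S5-tableau for the negation ¬((q ∨ (p ∧ q)) → □◇(q ∨ (p ∧ q))):
1. ¬((q ∨ (p ∧ q)) → □◇(q ∨ (p ∧ q))), 0
2. q ∨ (p ∧ q), 0   [¬→-rule on 1]
3. ¬□◇(q ∨ (p ∧ q)), 0   [¬→-rule on 1]
4. p ∧ q, 0   [∨-rule on 2 (branches; this branch)]
5. p, 0   [∧-rule on 4]
6. q, 0   [∧-rule on 4]
7. ¬◇(q ∨ (p ∧ q)), 1   [¬□-rule on 3: fresh world 1, 0R1]
8. ¬(q ∨ (p ∧ q)), 0   [¬◇-rule on 7 via 1R0]
9. ¬q, 0   [¬∨-rule on 8]
10. ¬(p ∧ q), 0   [¬∨-rule on 8]
Accessibility: 0R0, 0R1, 1R0, 1R1
Branch closes: q and ¬q both at 0.
Every branch closes (one shown): valid in S5.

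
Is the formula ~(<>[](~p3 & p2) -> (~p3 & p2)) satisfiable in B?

No, unsatisfiable

1. ~(<>[](~p3 & p2) -> (~p3 & p2)), 0
2. <>[](~p3 & p2), 0   [~->-rule on 1]
3. ~(~p3 & p2), 0   [~->-rule on 1]
4. ~p2, 0   [~&-rule on 3 (branches; this branch)]
5. [](~p3 & p2), 1   [<>-rule on 2: fresh world 1, 0R1]
6. ~p3 & p2, 0   [[]-rule on 5 via 1R0]
7. ~p3, 0   [&-rule on 6]
8. p2, 0   [&-rule on 6]
Accessibility: 0R0, 0R1, 1R0, 1R1
Branch closes: p2 and ~p2 both at 0.
(One branch shown.) All branches close.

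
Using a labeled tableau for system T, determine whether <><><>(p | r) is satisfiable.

1. <><><>(p | r), w0
2. <><>(p | r), w1
3. <>(p | r), w2
4. p | r, w3
5. r, w3
Accessibility: w0Rw0, w0Rw1, w1Rw1, w1Rw2, w2Rw2, w2Rw3, w3Rw3

Satisfiable (open branch found)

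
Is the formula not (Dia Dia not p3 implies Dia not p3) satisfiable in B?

1. not (Dia Dia not p3 implies Dia not p3), 0
2. Dia Dia not p3, 0   [neg-implies-rule on 1]
3. not Dia not p3, 0   [neg-implies-rule on 1]
4. p3, 0   [neg-Dia-rule on 3 via 0R0]
5. Dia not p3, 1   [Dia-rule on 2: fresh world 1, 0R1]
6. p3, 1   [neg-Dia-rule on 3 via 0R1]
7. not p3, 2   [Dia-rule on 5: fresh world 2, 1R2]
Accessibility: 0R0, 0R1, 1R0, 1R1, 1R2, 2R1, 2R2

Satisfiable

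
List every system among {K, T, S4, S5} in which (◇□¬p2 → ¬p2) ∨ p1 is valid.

S4-tableau for the negation ¬((◇□¬p2 → ¬p2) ∨ p1):
1. ¬((◇□¬p2 → ¬p2) ∨ p1), u
2. ¬(◇□¬p2 → ¬p2), u   [¬∨-rule on 1]
3. ¬p1, u   [¬∨-rule on 1]
4. ◇□¬p2, u   [¬→-rule on 2]
5. p2, u   [¬→-rule on 2]
6. □¬p2, v   [◇-rule on 4: fresh world v, uRv]
7. ¬p2, v   [□-rule on 6 via vRv]
Accessibility: uRu, uRv, vRv
Complete open branch: countermodel on an S4-frame, so not valid in S4, nor in K, T (the same frame is also a K-frame and a T-frame).
S5-tableau for the negation ¬((◇□¬p2 → ¬p2) ∨ p1):
1. ¬((◇□¬p2 → ¬p2) ∨ p1), u
2. ¬(◇□¬p2 → ¬p2), u   [¬∨-rule on 1]
3. ¬p1, u   [¬∨-rule on 1]
4. ◇□¬p2, u   [¬→-rule on 2]
5. p2, u   [¬→-rule on 2]
6. □¬p2, v   [◇-rule on 4: fresh world v, uRv]
7. ¬p2, u   [□-rule on 6 via vRu]
Accessibility: uRu, uRv, vRu, vRv
Branch closes: p2 and ¬p2 both at u.
Every branch closes (one shown): valid in S5.

S5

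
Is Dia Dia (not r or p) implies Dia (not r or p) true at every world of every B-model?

Tableau for the negation not (Dia Dia (not r or p) implies Dia (not r or p)):
1. not (Dia Dia (not r or p) implies Dia (not r or p)), w0
2. Dia Dia (not r or p), w0   [neg-implies-rule on 1]
3. not Dia (not r or p), w0   [neg-implies-rule on 1]
4. not (not r or p), w0   [neg-Dia-rule on 3 via w0Rw0]
5. r, w0   [neg-or-rule on 4]
6. not p, w0   [neg-or-rule on 4]
7. Dia (not r or p), w1   [Dia-rule on 2: fresh world w1, w0Rw1]
8. not (not r or p), w1   [neg-Dia-rule on 3 via w0Rw1]
9. r, w1   [neg-or-rule on 8]
10. not p, w1   [neg-or-rule on 8]
11. not r or p, w2   [Dia-rule on 7: fresh world w2, w1Rw2]
12. p, w2   [or-rule on 11 (branches; this branch)]
Accessibility: w0Rw0, w0Rw1, w1Rw0, w1Rw1, w1Rw2, w2Rw1, w2Rw2
The negation has an open branch (countermodel exists).

No, not valid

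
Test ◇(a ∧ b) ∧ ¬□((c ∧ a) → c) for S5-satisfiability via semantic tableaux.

1. ◇(a ∧ b) ∧ ¬□((c ∧ a) → c), 0
2. ◇(a ∧ b), 0
3. ¬□((c ∧ a) → c), 0
4. a ∧ b, 1
5. a, 1
6. b, 1
7. ¬((c ∧ a) → c), 2
8. c ∧ a, 2
9. ¬c, 2
10. c, 2
11. a, 2
Accessibility: 0R0, 0R1, 0R2, 1R0, 1R1, 1R2, 2R0, 2R1, 2R2
Branch closes: c and ¬c both at 2.
All branches of the tableau close; one closing branch shown above.

No, unsatisfiable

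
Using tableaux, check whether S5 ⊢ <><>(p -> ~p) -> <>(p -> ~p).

Yes, valid

Tableau for the negation ~(<><>(p -> ~p) -> <>(p -> ~p)):
1. ~(<><>(p -> ~p) -> <>(p -> ~p)), w0
2. <><>(p -> ~p), w0
3. ~<>(p -> ~p), w0
4. ~(p -> ~p), w0
5. p, w0
6. <>(p -> ~p), w1
7. ~(p -> ~p), w1
8. p, w1
9. p -> ~p, w2
10. ~(p -> ~p), w2
11. p, w2
12. ~p, w2
Accessibility: w0Rw0, w0Rw1, w0Rw2, w1Rw0, w1Rw1, w1Rw2, w2Rw0, w2Rw1, w2Rw2
Branch closes: p and ~p both at w2.
All branches of the negation close; one closing branch shown above.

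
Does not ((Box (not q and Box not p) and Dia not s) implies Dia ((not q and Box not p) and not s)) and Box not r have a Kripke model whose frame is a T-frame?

1. not ((Box (not q and Box not p) and Dia not s) implies Dia ((not q and Box not p) and not s)) and Box not r, w0
2. not ((Box (not q and Box not p) and Dia not s) implies Dia ((not q and Box not p) and not s)), w0   [and-rule on 1]
3. Box not r, w0   [and-rule on 1]
4. Box (not q and Box not p) and Dia not s, w0   [neg-implies-rule on 2]
5. not Dia ((not q and Box not p) and not s), w0   [neg-implies-rule on 2]
6. Box (not q and Box not p), w0   [and-rule on 4]
7. Dia not s, w0   [and-rule on 4]
8. not r, w0   [Box-rule on 3 via w0Rw0]
9. not ((not q and Box not p) and not s), w0   [neg-Dia-rule on 5 via w0Rw0]
10. not q and Box not p, w0   [Box-rule on 6 via w0Rw0]
11. not q, w0   [and-rule on 10]
12. Box not p, w0   [and-rule on 10]
13. not p, w0   [Box-rule on 12 via w0Rw0]
14. not (not q and Box not p), w0   [neg-and-rule on 9 (branches; this branch)]
15. not Box not p, w0   [neg-and-rule on 14 (branches; this branch)]
16. not s, w1   [Dia-rule on 7: fresh world w1, w0Rw1]
17. not r, w1   [Box-rule on 3 via w0Rw1]
18. not ((not q and Box not p) and not s), w1   [neg-Dia-rule on 5 via w0Rw1]
19. not q and Box not p, w1   [Box-rule on 6 via w0Rw1]
20. not q, w1   [and-rule on 19]
21. Box not p, w1   [and-rule on 19]
22. not p, w1   [Box-rule on 12 via w0Rw1]
23. not (not q and Box not p), w1   [neg-and-rule on 18 (branches; this branch)]
24. not Box not p, w1   [neg-and-rule on 23 (branches; this branch)]
25. p, w2   [neg-Box-rule on 15: fresh world w2, w0Rw2]
26. not r, w2   [Box-rule on 3 via w0Rw2]
27. not ((not q and Box not p) and not s), w2   [neg-Dia-rule on 5 via w0Rw2]
28. not q and Box not p, w2   [Box-rule on 6 via w0Rw2]
29. not q, w2   [and-rule on 28]
30. Box not p, w2   [and-rule on 28]
31. not p, w2   [Box-rule on 12 via w0Rw2]
Accessibility: w0Rw0, w0Rw1, w0Rw2, w1Rw1, w2Rw2
Branch closes: p and not p both at w2.
Every branch closes; the branch above is one of them.

Unsatisfiable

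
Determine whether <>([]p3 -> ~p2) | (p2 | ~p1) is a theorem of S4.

Yes, valid

Tableau for the negation ~(<>([]p3 -> ~p2) | (p2 | ~p1)):
1. ~(<>([]p3 -> ~p2) | (p2 | ~p1)), w0
2. ~<>([]p3 -> ~p2), w0
3. ~(p2 | ~p1), w0
4. ~p2, w0
5. p1, w0
6. ~([]p3 -> ~p2), w0
7. []p3, w0
8. p2, w0
Accessibility: w0Rw0
Branch closes: p2 and ~p2 both at w0.
Every branch of the negation's tableau closes; the branch above is one of them.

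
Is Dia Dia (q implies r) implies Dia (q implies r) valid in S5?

Tableau for the negation not (Dia Dia (q implies r) implies Dia (q implies r)):
1. not (Dia Dia (q implies r) implies Dia (q implies r)), u
2. Dia Dia (q implies r), u
3. not Dia (q implies r), u
4. not (q implies r), u
5. q, u
6. not r, u
7. Dia (q implies r), v
8. not (q implies r), v
9. q, v
10. not r, v
11. q implies r, w
12. not (q implies r), w
13. q, w
14. not r, w
15. r, w
Accessibility: uRu, uRv, uRw, vRu, vRv, vRw, wRu, wRv, wRw
Branch closes: r and not r both at w.
Every branch of the negation's tableau closes; the branch above is one of them.

Valid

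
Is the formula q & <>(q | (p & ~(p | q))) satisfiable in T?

1. q & <>(q | (p & ~(p | q))), u
2. q, u
3. <>(q | (p & ~(p | q))), u
4. q | (p & ~(p | q)), v
5. q, v
Accessibility: uRu, uRv, vRv

Satisfiable (open branch found)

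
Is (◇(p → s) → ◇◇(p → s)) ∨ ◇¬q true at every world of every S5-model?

Tableau for the negation ¬((◇(p → s) → ◇◇(p → s)) ∨ ◇¬q):
1. ¬((◇(p → s) → ◇◇(p → s)) ∨ ◇¬q), 0
2. ¬(◇(p → s) → ◇◇(p → s)), 0
3. ¬◇¬q, 0
4. ◇(p → s), 0
5. ¬◇◇(p → s), 0
6. q, 0
7. ¬◇(p → s), 0
8. ¬(p → s), 0
9. p, 0
10. ¬s, 0
11. p → s, 1
12. q, 1
13. ¬◇(p → s), 1
14. ¬(p → s), 1
15. p, 1
16. ¬s, 1
17. s, 1
Accessibility: 0R0, 0R1, 1R0, 1R1
Branch closes: s and ¬s both at 1.
Every branch of the negation's tableau closes; the branch above is one of them.

Valid in S5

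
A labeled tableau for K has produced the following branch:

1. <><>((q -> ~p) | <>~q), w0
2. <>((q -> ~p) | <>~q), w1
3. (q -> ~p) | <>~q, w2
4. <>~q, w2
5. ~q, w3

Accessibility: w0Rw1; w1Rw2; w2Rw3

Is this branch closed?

There is no literal clash: for every atom and world, at most one sign appears.

Not closed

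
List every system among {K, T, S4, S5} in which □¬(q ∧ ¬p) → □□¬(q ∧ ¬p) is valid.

S4, S5

S4-tableau for the negation ¬(□¬(q ∧ ¬p) → □□¬(q ∧ ¬p)):
1. ¬(□¬(q ∧ ¬p) → □□¬(q ∧ ¬p)), w0
2. □¬(q ∧ ¬p), w0
3. ¬□□¬(q ∧ ¬p), w0
4. ¬(q ∧ ¬p), w0
5. p, w0
6. ¬□¬(q ∧ ¬p), w1
7. ¬(q ∧ ¬p), w1
8. p, w1
9. q ∧ ¬p, w2
10. q, w2
11. ¬p, w2
12. ¬(q ∧ ¬p), w2
13. p, w2
Accessibility: w0Rw0, w0Rw1, w0Rw2, w1Rw1, w1Rw2, w2Rw2
Branch closes: p and ¬p both at w2.
Every branch closes (one shown): valid in S4, hence also in S5 (every theorem of S4 is a theorem of S5).
T-tableau for the negation ¬(□¬(q ∧ ¬p) → □□¬(q ∧ ¬p)):
1. ¬(□¬(q ∧ ¬p) → □□¬(q ∧ ¬p)), w0
2. □¬(q ∧ ¬p), w0
3. ¬□□¬(q ∧ ¬p), w0
4. ¬(q ∧ ¬p), w0
5. p, w0
6. ¬□¬(q ∧ ¬p), w1
7. ¬(q ∧ ¬p), w1
8. p, w1
9. q ∧ ¬p, w2
10. q, w2
11. ¬p, w2
Accessibility: w0Rw0, w0Rw1, w1Rw1, w1Rw2, w2Rw2
Complete open branch: countermodel on a T-frame, so not valid in T, nor in K (the same frame is also a K-frame).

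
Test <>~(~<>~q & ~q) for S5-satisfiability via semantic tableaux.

1. <>~(~<>~q & ~q), u
2. ~(~<>~q & ~q), v
3. q, v
Accessibility: uRu, uRv, vRu, vRv

Yes, satisfiable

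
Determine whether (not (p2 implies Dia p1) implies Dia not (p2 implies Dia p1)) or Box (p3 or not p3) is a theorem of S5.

Tableau for the negation not ((not (p2 implies Dia p1) implies Dia not (p2 implies Dia p1)) or Box (p3 or not p3)):
1. not ((not (p2 implies Dia p1) implies Dia not (p2 implies Dia p1)) or Box (p3 or not p3)), w0
2. not (not (p2 implies Dia p1) implies Dia not (p2 implies Dia p1)), w0   [neg-or-rule on 1]
3. not Box (p3 or not p3), w0   [neg-or-rule on 1]
4. not (p2 implies Dia p1), w0   [neg-implies-rule on 2]
5. not Dia not (p2 implies Dia p1), w0   [neg-implies-rule on 2]
6. p2, w0   [neg-implies-rule on 4]
7. not Dia p1, w0   [neg-implies-rule on 4]
8. p2 implies Dia p1, w0   [neg-Dia-rule on 5 via w0Rw0]
9. not p1, w0   [neg-Dia-rule on 7 via w0Rw0]
10. Dia p1, w0   [implies-rule on 8 (branches; this branch)]
11. not (p3 or not p3), w1   [neg-Box-rule on 3: fresh world w1, w0Rw1]
12. not p3, w1   [neg-or-rule on 11]
13. p3, w1   [neg-or-rule on 11]
Accessibility: w0Rw0, w0Rw1, w1Rw0, w1Rw1
Branch closes: p3 and not p3 both at w1.
Every branch of the negation's tableau closes; the branch above is one of them.

Yes, valid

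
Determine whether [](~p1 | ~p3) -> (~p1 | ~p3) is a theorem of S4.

Valid in S4

Tableau for the negation ~([](~p1 | ~p3) -> (~p1 | ~p3)):
1. ~([](~p1 | ~p3) -> (~p1 | ~p3)), w0
2. [](~p1 | ~p3), w0
3. ~(~p1 | ~p3), w0
4. p1, w0
5. p3, w0
6. ~p1 | ~p3, w0
7. ~p3, w0
Accessibility: w0Rw0
Branch closes: p3 and ~p3 both at w0.
All branches of the negation close; one closing branch shown above.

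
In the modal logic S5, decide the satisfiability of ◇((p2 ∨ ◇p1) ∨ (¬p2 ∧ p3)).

1. ◇((p2 ∨ ◇p1) ∨ (¬p2 ∧ p3)), 0
2. (p2 ∨ ◇p1) ∨ (¬p2 ∧ p3), 1   [◇-rule on 1: fresh world 1, 0R1]
3. ¬p2 ∧ p3, 1   [∨-rule on 2 (branches; this branch)]
4. ¬p2, 1   [∧-rule on 3]
5. p3, 1   [∧-rule on 3]
Accessibility: 0R0, 0R1, 1R0, 1R1

Yes, satisfiable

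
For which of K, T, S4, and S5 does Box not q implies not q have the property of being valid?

T, S4, S5

K-tableau for the negation not (Box not q implies not q):
1. not (Box not q implies not q), w0
2. Box not q, w0   [neg-implies-rule on 1]
3. q, w0   [neg-implies-rule on 1]
Complete open branch: countermodel on a K-frame, so not valid in K.
T-tableau for the negation not (Box not q implies not q):
1. not (Box not q implies not q), w0
2. Box not q, w0   [neg-implies-rule on 1]
3. q, w0   [neg-implies-rule on 1]
4. not q, w0   [Box-rule on 2 via w0Rw0]
Accessibility: w0Rw0
Branch closes: q and not q both at w0.
Every branch closes (one shown): valid in T, hence also in S4, S5 (every theorem of T is a theorem of S4 and S5).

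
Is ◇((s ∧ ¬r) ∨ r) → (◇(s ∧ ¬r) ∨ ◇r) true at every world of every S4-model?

Valid in S4

Tableau for the negation ¬(◇((s ∧ ¬r) ∨ r) → (◇(s ∧ ¬r) ∨ ◇r)):
1. ¬(◇((s ∧ ¬r) ∨ r) → (◇(s ∧ ¬r) ∨ ◇r)), 0
2. ◇((s ∧ ¬r) ∨ r), 0
3. ¬(◇(s ∧ ¬r) ∨ ◇r), 0
4. ¬◇(s ∧ ¬r), 0
5. ¬◇r, 0
6. ¬(s ∧ ¬r), 0
7. ¬r, 0
8. ¬s, 0
9. (s ∧ ¬r) ∨ r, 1
10. ¬(s ∧ ¬r), 1
11. ¬r, 1
12. s ∧ ¬r, 1
13. s, 1
14. r, 1
Accessibility: 0R0, 0R1, 1R1
Branch closes: r and ¬r both at 1.
Every branch of the negation's tableau closes; the branch above is one of them.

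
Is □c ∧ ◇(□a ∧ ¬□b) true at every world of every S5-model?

Tableau for the negation ¬(□c ∧ ◇(□a ∧ ¬□b)):
1. ¬(□c ∧ ◇(□a ∧ ¬□b)), 0
2. ¬◇(□a ∧ ¬□b), 0
3. ¬(□a ∧ ¬□b), 0
4. □b, 0
5. b, 0
Accessibility: 0R0
The negation has an open branch (countermodel exists).

Not valid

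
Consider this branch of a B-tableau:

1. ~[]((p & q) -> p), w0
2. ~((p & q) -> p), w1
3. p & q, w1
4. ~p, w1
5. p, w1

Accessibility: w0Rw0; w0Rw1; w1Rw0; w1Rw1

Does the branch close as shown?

Yes, closed

Both p and ~p appear at w1.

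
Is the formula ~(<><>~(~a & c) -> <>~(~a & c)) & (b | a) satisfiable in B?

1. ~(<><>~(~a & c) -> <>~(~a & c)) & (b | a), w0
2. ~(<><>~(~a & c) -> <>~(~a & c)), w0
3. b | a, w0
4. <><>~(~a & c), w0
5. ~<>~(~a & c), w0
6. ~a & c, w0
7. ~a, w0
8. c, w0
9. b, w0
10. <>~(~a & c), w1
11. ~a & c, w1
12. ~a, w1
13. c, w1
14. ~(~a & c), w2
15. ~c, w2
Accessibility: w0Rw0, w0Rw1, w1Rw0, w1Rw1, w1Rw2, w2Rw1, w2Rw2

Yes, satisfiable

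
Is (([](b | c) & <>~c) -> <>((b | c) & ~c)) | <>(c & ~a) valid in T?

Yes, valid

Tableau for the negation ~((([](b | c) & <>~c) -> <>((b | c) & ~c)) | <>(c & ~a)):
1. ~((([](b | c) & <>~c) -> <>((b | c) & ~c)) | <>(c & ~a)), u
2. ~(([](b | c) & <>~c) -> <>((b | c) & ~c)), u
3. ~<>(c & ~a), u
4. [](b | c) & <>~c, u
5. ~<>((b | c) & ~c), u
6. [](b | c), u
7. <>~c, u
8. ~(c & ~a), u
9. ~((b | c) & ~c), u
10. b | c, u
11. a, u
12. c, u
13. ~c, v
14. ~(c & ~a), v
15. ~((b | c) & ~c), v
16. b | c, v
17. a, v
18. ~(b | c), v
19. ~b, v
20. c, v
Accessibility: uRu, uRv, vRv
Branch closes: c and ~c both at v.
Every branch of the negation's tableau closes; the branch above is one of them.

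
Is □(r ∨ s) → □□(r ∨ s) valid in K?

Not valid

Tableau for the negation ¬(□(r ∨ s) → □□(r ∨ s)):
1. ¬(□(r ∨ s) → □□(r ∨ s)), u
2. □(r ∨ s), u   [¬→-rule on 1]
3. ¬□□(r ∨ s), u   [¬→-rule on 1]
4. ¬□(r ∨ s), v   [¬□-rule on 3: fresh world v, uRv]
5. r ∨ s, v   [□-rule on 2 via uRv]
6. s, v   [∨-rule on 5 (branches; this branch)]
7. ¬(r ∨ s), w   [¬□-rule on 4: fresh world w, vRw]
8. ¬r, w   [¬∨-rule on 7]
9. ¬s, w   [¬∨-rule on 7]
Accessibility: uRv, vRw
The negation has an open branch (countermodel exists).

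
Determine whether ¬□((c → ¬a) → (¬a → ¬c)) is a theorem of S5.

Tableau for the negation □((c → ¬a) → (¬a → ¬c)):
1. □((c → ¬a) → (¬a → ¬c)), u
2. (c → ¬a) → (¬a → ¬c), u
3. ¬a → ¬c, u
4. ¬c, u
Accessibility: uRu
The negation has an open branch (countermodel exists).

Not valid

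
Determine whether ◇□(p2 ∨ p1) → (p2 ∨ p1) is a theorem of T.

Invalid (countermodel exists)

Tableau for the negation ¬(◇□(p2 ∨ p1) → (p2 ∨ p1)):
1. ¬(◇□(p2 ∨ p1) → (p2 ∨ p1)), 0
2. ◇□(p2 ∨ p1), 0
3. ¬(p2 ∨ p1), 0
4. ¬p2, 0
5. ¬p1, 0
6. □(p2 ∨ p1), 1
7. p2 ∨ p1, 1
8. p1, 1
Accessibility: 0R0, 0R1, 1R1
The negation has an open branch (countermodel exists).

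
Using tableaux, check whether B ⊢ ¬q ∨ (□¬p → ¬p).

Tableau for the negation ¬(¬q ∨ (□¬p → ¬p)):
1. ¬(¬q ∨ (□¬p → ¬p)), u
2. q, u   [¬∨-rule on 1]
3. ¬(□¬p → ¬p), u   [¬∨-rule on 1]
4. □¬p, u   [¬→-rule on 3]
5. p, u   [¬→-rule on 3]
6. ¬p, u   [□-rule on 4 via uRu]
Accessibility: uRu
Branch closes: p and ¬p both at u.
All branches of the negation close; one closing branch shown above.

Valid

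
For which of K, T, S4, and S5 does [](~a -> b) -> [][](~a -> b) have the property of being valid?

S4, S5

S4-tableau for the negation ~([](~a -> b) -> [][](~a -> b)):
1. ~([](~a -> b) -> [][](~a -> b)), 0
2. [](~a -> b), 0
3. ~[][](~a -> b), 0
4. ~a -> b, 0
5. b, 0
6. ~[](~a -> b), 1
7. ~a -> b, 1
8. b, 1
9. ~(~a -> b), 2
10. ~a, 2
11. ~b, 2
12. ~a -> b, 2
13. b, 2
Accessibility: 0R0, 0R1, 0R2, 1R1, 1R2, 2R2
Branch closes: b and ~b both at 2.
Every branch closes (one shown): valid in S4, hence also in S5 (every theorem of S4 is a theorem of S5).
T-tableau for the negation ~([](~a -> b) -> [][](~a -> b)):
1. ~([](~a -> b) -> [][](~a -> b)), 0
2. [](~a -> b), 0
3. ~[][](~a -> b), 0
4. ~a -> b, 0
5. b, 0
6. ~[](~a -> b), 1
7. ~a -> b, 1
8. b, 1
9. ~(~a -> b), 2
10. ~a, 2
11. ~b, 2
Accessibility: 0R0, 0R1, 1R1, 1R2, 2R2
Complete open branch: countermodel on a T-frame, so not valid in T, nor in K (the same frame is also a K-frame).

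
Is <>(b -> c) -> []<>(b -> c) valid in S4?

Tableau for the negation ~(<>(b -> c) -> []<>(b -> c)):
1. ~(<>(b -> c) -> []<>(b -> c)), u
2. <>(b -> c), u   [~->-rule on 1]
3. ~[]<>(b -> c), u   [~->-rule on 1]
4. b -> c, v   [<>-rule on 2: fresh world v, uRv]
5. c, v   [->-rule on 4 (branches; this branch)]
6. ~<>(b -> c), w   [~[]-rule on 3: fresh world w, uRw]
7. ~(b -> c), w   [~<>-rule on 6 via wRw]
8. b, w   [~->-rule on 7]
9. ~c, w   [~->-rule on 7]
Accessibility: uRu, uRv, uRw, vRv, wRw
The negation has an open branch (countermodel exists).

Invalid (countermodel exists)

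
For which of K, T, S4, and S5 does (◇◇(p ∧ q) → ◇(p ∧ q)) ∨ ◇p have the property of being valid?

T-tableau for the negation ¬((◇◇(p ∧ q) → ◇(p ∧ q)) ∨ ◇p):
1. ¬((◇◇(p ∧ q) → ◇(p ∧ q)) ∨ ◇p), w0
2. ¬(◇◇(p ∧ q) → ◇(p ∧ q)), w0
3. ¬◇p, w0
4. ◇◇(p ∧ q), w0
5. ¬◇(p ∧ q), w0
6. ¬p, w0
7. ¬(p ∧ q), w0
8. ¬q, w0
9. ◇(p ∧ q), w1
10. ¬p, w1
11. ¬(p ∧ q), w1
12. ¬q, w1
13. p ∧ q, w2
14. p, w2
15. q, w2
Accessibility: w0Rw0, w0Rw1, w1Rw1, w1Rw2, w2Rw2
Complete open branch: countermodel on a T-frame, so not valid in T, nor in K (the same frame is also a K-frame).
S4-tableau for the negation ¬((◇◇(p ∧ q) → ◇(p ∧ q)) ∨ ◇p):
1. ¬((◇◇(p ∧ q) → ◇(p ∧ q)) ∨ ◇p), w0
2. ¬(◇◇(p ∧ q) → ◇(p ∧ q)), w0
3. ¬◇p, w0
4. ◇◇(p ∧ q), w0
5. ¬◇(p ∧ q), w0
6. ¬p, w0
7. ¬(p ∧ q), w0
8. ¬q, w0
9. ◇(p ∧ q), w1
10. ¬p, w1
11. ¬(p ∧ q), w1
12. ¬q, w1
13. p ∧ q, w2
14. p, w2
15. q, w2
16. ¬p, w2
Accessibility: w0Rw0, w0Rw1, w0Rw2, w1Rw1, w1Rw2, w2Rw2
Branch closes: p and ¬p both at w2.
Every branch closes (one shown): valid in S4, hence also in S5 (every theorem of S4 is a theorem of S5).

S4, S5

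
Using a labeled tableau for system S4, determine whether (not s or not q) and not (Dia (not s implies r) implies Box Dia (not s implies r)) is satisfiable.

Satisfiable

1. (not s or not q) and not (Dia (not s implies r) implies Box Dia (not s implies r)), 0
2. not s or not q, 0   [and-rule on 1]
3. not (Dia (not s implies r) implies Box Dia (not s implies r)), 0   [and-rule on 1]
4. Dia (not s implies r), 0   [neg-implies-rule on 3]
5. not Box Dia (not s implies r), 0   [neg-implies-rule on 3]
6. not q, 0   [or-rule on 2 (branches; this branch)]
7. not s implies r, 1   [Dia-rule on 4: fresh world 1, 0R1]
8. r, 1   [implies-rule on 7 (branches; this branch)]
9. not Dia (not s implies r), 2   [neg-Box-rule on 5: fresh world 2, 0R2]
10. not (not s implies r), 2   [neg-Dia-rule on 9 via 2R2]
11. not s, 2   [neg-implies-rule on 10]
12. not r, 2   [neg-implies-rule on 10]
Accessibility: 0R0, 0R1, 0R2, 1R1, 2R2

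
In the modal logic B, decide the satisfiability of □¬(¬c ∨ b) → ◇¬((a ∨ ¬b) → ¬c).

Yes, satisfiable

1. □¬(¬c ∨ b) → ◇¬((a ∨ ¬b) → ¬c), w0
2. ◇¬((a ∨ ¬b) → ¬c), w0
3. ¬((a ∨ ¬b) → ¬c), w1
4. a ∨ ¬b, w1
5. c, w1
6. ¬b, w1
Accessibility: w0Rw0, w0Rw1, w1Rw0, w1Rw1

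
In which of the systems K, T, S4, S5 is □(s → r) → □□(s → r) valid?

T-tableau for the negation ¬(□(s → r) → □□(s → r)):
1. ¬(□(s → r) → □□(s → r)), 0
2. □(s → r), 0   [¬→-rule on 1]
3. ¬□□(s → r), 0   [¬→-rule on 1]
4. s → r, 0   [□-rule on 2 via 0R0]
5. r, 0   [→-rule on 4 (branches; this branch)]
6. ¬□(s → r), 1   [¬□-rule on 3: fresh world 1, 0R1]
7. s → r, 1   [□-rule on 2 via 0R1]
8. r, 1   [→-rule on 7 (branches; this branch)]
9. ¬(s → r), 2   [¬□-rule on 6: fresh world 2, 1R2]
10. s, 2   [¬→-rule on 9]
11. ¬r, 2   [¬→-rule on 9]
Accessibility: 0R0, 0R1, 1R1, 1R2, 2R2
Complete open branch: countermodel on a T-frame, so not valid in T, nor in K (the same frame is also a K-frame).
S4-tableau for the negation ¬(□(s → r) → □□(s → r)):
1. ¬(□(s → r) → □□(s → r)), 0
2. □(s → r), 0   [¬→-rule on 1]
3. ¬□□(s → r), 0   [¬→-rule on 1]
4. s → r, 0   [□-rule on 2 via 0R0]
5. r, 0   [→-rule on 4 (branches; this branch)]
6. ¬□(s → r), 1   [¬□-rule on 3: fresh world 1, 0R1]
7. s → r, 1   [□-rule on 2 via 0R1]
8. r, 1   [→-rule on 7 (branches; this branch)]
9. ¬(s → r), 2   [¬□-rule on 6: fresh world 2, 1R2]
10. s, 2   [¬→-rule on 9]
11. ¬r, 2   [¬→-rule on 9]
12. s → r, 2   [□-rule on 2 via 0R2]
13. r, 2   [→-rule on 12 (branches; this branch)]
Accessibility: 0R0, 0R1, 0R2, 1R1, 1R2, 2R2
Branch closes: r and ¬r both at 2.
Every branch closes (one shown): valid in S4, hence also in S5 (every theorem of S4 is a theorem of S5).

S4, S5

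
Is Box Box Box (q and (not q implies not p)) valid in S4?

Tableau for the negation not Box Box Box (q and (not q implies not p)):
1. not Box Box Box (q and (not q implies not p)), w0
2. not Box Box (q and (not q implies not p)), w1
3. not Box (q and (not q implies not p)), w2
4. not (q and (not q implies not p)), w3
5. not (not q implies not p), w3
6. not q, w3
7. p, w3
Accessibility: w0Rw0, w0Rw1, w0Rw2, w0Rw3, w1Rw1, w1Rw2, w1Rw3, w2Rw2, w2Rw3, w3Rw3
The negation has an open branch (countermodel exists).

Not valid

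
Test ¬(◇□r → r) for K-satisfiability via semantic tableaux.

1. ¬(◇□r → r), u
2. ◇□r, u
3. ¬r, u
4. □r, v
Accessibility: uRv

Yes, satisfiable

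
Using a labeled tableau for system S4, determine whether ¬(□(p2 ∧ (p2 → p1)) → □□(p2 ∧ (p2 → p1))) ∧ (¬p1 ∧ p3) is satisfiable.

Unsatisfiable

1. ¬(□(p2 ∧ (p2 → p1)) → □□(p2 ∧ (p2 → p1))) ∧ (¬p1 ∧ p3), 0
2. ¬(□(p2 ∧ (p2 → p1)) → □□(p2 ∧ (p2 → p1))), 0   [∧-rule on 1]
3. ¬p1 ∧ p3, 0   [∧-rule on 1]
4. □(p2 ∧ (p2 → p1)), 0   [¬→-rule on 2]
5. ¬□□(p2 ∧ (p2 → p1)), 0   [¬→-rule on 2]
6. ¬p1, 0   [∧-rule on 3]
7. p3, 0   [∧-rule on 3]
8. p2 ∧ (p2 → p1), 0   [□-rule on 4 via 0R0]
9. p2, 0   [∧-rule on 8]
10. p2 → p1, 0   [∧-rule on 8]
11. p1, 0   [→-rule on 10 (branches; this branch)]
Accessibility: 0R0
Branch closes: p1 and ¬p1 both at 0.
All branches of the tableau close; one closing branch shown above.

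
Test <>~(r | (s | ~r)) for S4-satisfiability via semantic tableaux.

1. <>~(r | (s | ~r)), w0
2. ~(r | (s | ~r)), w1
3. ~r, w1
4. ~(s | ~r), w1
5. ~s, w1
6. r, w1
Accessibility: w0Rw0, w0Rw1, w1Rw1
Branch closes: r and ~r both at w1.
Every branch closes; the branch above is one of them.

Unsatisfiable (every branch closes)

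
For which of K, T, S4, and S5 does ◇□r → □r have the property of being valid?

S5-tableau for the negation ¬(◇□r → □r):
1. ¬(◇□r → □r), 0
2. ◇□r, 0   [¬→-rule on 1]
3. ¬□r, 0   [¬→-rule on 1]
4. □r, 1   [◇-rule on 2: fresh world 1, 0R1]
5. r, 0   [□-rule on 4 via 1R0]
6. r, 1   [□-rule on 4 via 1R1]
7. ¬r, 2   [¬□-rule on 3: fresh world 2, 0R2]
8. r, 2   [□-rule on 4 via 1R2]
Accessibility: 0R0, 0R1, 0R2, 1R0, 1R1, 1R2, 2R0, 2R1, 2R2
Branch closes: r and ¬r both at 2.
Every branch closes (one shown): valid in S5.
S4-tableau for the negation ¬(◇□r → □r):
1. ¬(◇□r → □r), 0
2. ◇□r, 0   [¬→-rule on 1]
3. ¬□r, 0   [¬→-rule on 1]
4. □r, 1   [◇-rule on 2: fresh world 1, 0R1]
5. r, 1   [□-rule on 4 via 1R1]
6. ¬r, 2   [¬□-rule on 3: fresh world 2, 0R2]
Accessibility: 0R0, 0R1, 0R2, 1R1, 2R2
Complete open branch: countermodel on an S4-frame, so not valid in S4, nor in K, T (the same frame is also a K-frame and a T-frame).

S5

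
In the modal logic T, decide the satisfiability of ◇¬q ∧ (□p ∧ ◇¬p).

Unsatisfiable

1. ◇¬q ∧ (□p ∧ ◇¬p), 0
2. ◇¬q, 0   [∧-rule on 1]
3. □p ∧ ◇¬p, 0   [∧-rule on 1]
4. □p, 0   [∧-rule on 3]
5. ◇¬p, 0   [∧-rule on 3]
6. p, 0   [□-rule on 4 via 0R0]
7. ¬q, 1   [◇-rule on 2: fresh world 1, 0R1]
8. p, 1   [□-rule on 4 via 0R1]
9. ¬p, 2   [◇-rule on 5: fresh world 2, 0R2]
10. p, 2   [□-rule on 4 via 0R2]
Accessibility: 0R0, 0R1, 0R2, 1R1, 2R2
Branch closes: p and ¬p both at 2.
Every branch closes; the branch above is one of them.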